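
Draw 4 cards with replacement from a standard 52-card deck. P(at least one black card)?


P(not a black card) = 26/52 = 1/2
P(none in 4 draws) = (1/2)^4 = 1/16
P(≥1 black card) = 1 - 1/16 = 15/16

P = 15/16 ≈ 93.75%


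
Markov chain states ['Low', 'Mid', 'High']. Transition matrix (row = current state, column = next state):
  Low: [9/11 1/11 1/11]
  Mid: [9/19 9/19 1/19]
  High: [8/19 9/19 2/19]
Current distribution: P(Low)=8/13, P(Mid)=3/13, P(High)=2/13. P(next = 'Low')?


P(next=Low) = Σᵢ P(now=i)×P(i→Low)
= 8/13×9/11 + 3/13×9/19 + 2/13×8/19
= 72/143 + 27/247 + 16/247 = 1841/2717

P = 1841/2717 ≈ 0.6776


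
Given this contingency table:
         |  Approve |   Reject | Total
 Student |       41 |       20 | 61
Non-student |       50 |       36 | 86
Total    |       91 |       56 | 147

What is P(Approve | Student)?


P(Approve | Student) = 41/(41+20) = 41/61

P(Approve|Student) = 41/61 ≈ 67.21%


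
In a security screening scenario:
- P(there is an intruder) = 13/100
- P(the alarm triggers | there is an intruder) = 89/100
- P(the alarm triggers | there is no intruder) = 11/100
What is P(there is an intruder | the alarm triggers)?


Using Bayes' theorem:
P(A|B) = P(B|A)·P(A) / P(B)

P(the alarm triggers) = 89/100 × 13/100 + 11/100 × 87/100
= 1157/10000 + 957/10000 = 1057/5000

P(there is an intruder|the alarm triggers) = (1157/10000) / (1057/5000) = 1157/2114

P(there is an intruder|the alarm triggers) = 1157/2114 ≈ 54.73%


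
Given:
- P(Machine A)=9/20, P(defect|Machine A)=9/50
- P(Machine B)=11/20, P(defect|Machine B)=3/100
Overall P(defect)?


P(B) = Σ P(B|Aᵢ)×P(Aᵢ)
  9/50×9/20 = 81/1000
  3/100×11/20 = 33/2000
Sum = 39/400

P(defect) = 39/400 ≈ 9.75%


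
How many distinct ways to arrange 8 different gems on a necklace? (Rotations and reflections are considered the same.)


Free circular arrangements: rotations and reflections both identified.
(n-1)!/2 = 7!/2 = 5040/2 = 2520

2520


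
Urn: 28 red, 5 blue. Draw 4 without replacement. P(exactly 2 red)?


Hypergeometric: C(28,2)×C(5,2)/C(33,4)
= 378×10/40920 = 63/682

P(X=2) = 63/682 ≈ 9.24%


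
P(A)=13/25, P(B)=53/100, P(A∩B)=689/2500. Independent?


P(A)×P(B) = 689/2500
P(A∩B) = 689/2500
Equal ✓ → Independent

Yes, independent


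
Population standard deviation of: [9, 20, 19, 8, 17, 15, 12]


Mean = 100/7
  (9-100/7)²=1369/49
  (20-100/7)²=1600/49
  (19-100/7)²=1089/49
  (8-100/7)²=1936/49
  (17-100/7)²=361/49
  (15-100/7)²=25/49
  (12-100/7)²=256/49
Σ(x-μ)² = 948/7
σ² = (948/7)/7 = 948/49

σ = √(948/49) ≈ 4.3985


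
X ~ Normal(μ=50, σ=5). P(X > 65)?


z = (65-50)/5 = 3.0
P(X > 65) = 1 - P(Z ≤ 3.0) = 1 - 0.9987 = 0.0013

P(X > 65) ≈ 0.0013


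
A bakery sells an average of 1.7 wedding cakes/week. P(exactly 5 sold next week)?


Poisson(λ=1.7): P(X=5) = e^(-λ)×λ^k/k!
= e^(-1.7) × 1.7^5 / 5!
≈ 0.1826835241 × 14.19857 / 120 ≈ 0.021615

P(X=5) ≈ 0.021615 ≈ 2.16%


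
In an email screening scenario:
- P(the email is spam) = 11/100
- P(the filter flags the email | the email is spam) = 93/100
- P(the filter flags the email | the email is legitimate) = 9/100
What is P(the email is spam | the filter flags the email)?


Using Bayes' theorem:
P(A|B) = P(B|A)·P(A) / P(B)

P(the filter flags the email) = 93/100 × 11/100 + 9/100 × 89/100
= 1023/10000 + 801/10000 = 114/625

P(the email is spam|the filter flags the email) = (1023/10000) / (114/625) = 341/608

P(the email is spam|the filter flags the email) = 341/608 ≈ 56.09%


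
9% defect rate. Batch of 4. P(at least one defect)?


P(all good) = (91/100)^4 = 68574961/100000000
P(≥1 defect) = 31425039/100000000

P = 31425039/100000000 ≈ 31.43%


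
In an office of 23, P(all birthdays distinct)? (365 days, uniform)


P(all different) = Π(365-i)/365 for i=0..22
= (365/365)×(364/365)×...×(343/365)
= 0.492703

P ≈ 0.4927 ≈ 49.27%


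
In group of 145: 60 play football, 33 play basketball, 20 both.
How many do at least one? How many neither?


|A∪B| = 60+33-20 = 73
Neither = 145-73 = 72

At least one: 73; Neither: 72


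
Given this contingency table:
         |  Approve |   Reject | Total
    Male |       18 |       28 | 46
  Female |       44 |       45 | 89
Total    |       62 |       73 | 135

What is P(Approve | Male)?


P(Approve | Male) = 18/(18+28) = 18/46 = 9/23

P(Approve|Male) = 9/23 ≈ 39.13%


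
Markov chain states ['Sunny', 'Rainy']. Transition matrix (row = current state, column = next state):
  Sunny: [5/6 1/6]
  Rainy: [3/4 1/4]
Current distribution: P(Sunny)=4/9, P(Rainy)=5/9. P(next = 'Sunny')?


P(next=Sunny) = Σᵢ P(now=i)×P(i→Sunny)
= 4/9×5/6 + 5/9×3/4
= 10/27 + 5/12 = 85/108

P = 85/108 ≈ 0.7870


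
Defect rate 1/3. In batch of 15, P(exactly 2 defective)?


Binomial: P(X=2) = C(15,2)×p^2×(1-p)^13
= 105 × 1/9 × 8192/1594323 = 286720/4782969

P(X=2) = 286720/4782969 ≈ 5.99%


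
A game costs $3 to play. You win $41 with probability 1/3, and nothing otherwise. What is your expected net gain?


E[gain] = (41-3)×1/3 + (-3)×2/3
= 38/3 - 2 = 32/3

Expected net gain = $32/3 ≈ $10.67


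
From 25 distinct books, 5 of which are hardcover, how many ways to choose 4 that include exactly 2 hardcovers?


Choose 2 of the 5 hardcovers and 2 of the other 20 books:
C(5,2)×C(20,2) = 10×190 = 1900

1900


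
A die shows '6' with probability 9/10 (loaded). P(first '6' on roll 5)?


Geometric: P(X=5) = (1-p)^(k-1)×p = (1/10)^4×9/10 = 9/100000

P(X=5) = 9/100000 ≈ 0.01%


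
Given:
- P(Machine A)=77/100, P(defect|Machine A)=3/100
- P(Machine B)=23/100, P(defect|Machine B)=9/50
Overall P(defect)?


P(B) = Σ P(B|Aᵢ)×P(Aᵢ)
  3/100×77/100 = 231/10000
  9/50×23/100 = 207/5000
Sum = 129/2000

P(defect) = 129/2000 ≈ 6.45%


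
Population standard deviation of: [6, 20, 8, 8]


Mean = 42/4 = 21/2
  (6-21/2)²=81/4
  (20-21/2)²=361/4
  (8-21/2)²=25/4
  (8-21/2)²=25/4
Σ(x-μ)² = 123
σ² = 123/4

σ = √(123/4) ≈ 5.5453


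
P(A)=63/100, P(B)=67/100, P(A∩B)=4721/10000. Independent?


P(A)×P(B) = 4221/10000
P(A∩B) = 4721/10000
Not equal → NOT independent

No, not independent


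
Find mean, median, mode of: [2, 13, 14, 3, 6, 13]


Sorted: [2, 3, 6, 13, 13, 14]
Mean = 51/6 = 17/2
Median = 19/2
Freq: {2: 1, 13: 2, 14: 1, 3: 1, 6: 1}
Mode: [13]

Mean=17/2, Median=19/2, Mode=13


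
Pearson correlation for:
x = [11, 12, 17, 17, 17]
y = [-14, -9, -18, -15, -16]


n=5, Σx=74, Σy=-72, Σxy=-1095, Σx²=1132, Σy²=1082
r = (5×(-1095) - 74×(-72))/√((5×1132 - 74²)(5×1082 - (-72)²))
= -147/√(184×226) = -147/√41584 ≈ -147/203.9216 ≈ -0.7209

r ≈ -0.7209


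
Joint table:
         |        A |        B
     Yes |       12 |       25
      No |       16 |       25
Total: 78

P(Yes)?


P(Yes) = (12+25)/78 = 37/78

P(Yes) = 37/78 ≈ 47.44%


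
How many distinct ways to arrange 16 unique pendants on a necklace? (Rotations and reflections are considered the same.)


Free circular arrangements: rotations and reflections both identified.
(n-1)!/2 = 15!/2 = 1307674368000/2 = 653837184000

653837184000


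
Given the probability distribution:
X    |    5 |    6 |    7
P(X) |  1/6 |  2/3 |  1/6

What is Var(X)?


E[X] = 6
E[X²] = 109/3
Var(X) = E[X²] - (E[X])² = 109/3 - 36 = 1/3

Var(X) = 1/3 ≈ 0.3333


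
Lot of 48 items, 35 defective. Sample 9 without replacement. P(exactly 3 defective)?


Hypergeometric: C(35,3)×C(13,6)/C(48,9)
= 6545×1716/1677106640 = 51051/7623212

P(X=3) = 51051/7623212 ≈ 0.67%


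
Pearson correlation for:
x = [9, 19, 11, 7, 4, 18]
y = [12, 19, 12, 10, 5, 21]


n=6, Σx=68, Σy=79, Σxy=1069, Σx²=952, Σy²=1215
r = (6×1069 - 68×79)/√((6×952 - 68²)(6×1215 - 79²))
= 1042/√(1088×1049) = 1042/√1141312 ≈ 1042/1068.3220 ≈ 0.9754

r ≈ 0.9754


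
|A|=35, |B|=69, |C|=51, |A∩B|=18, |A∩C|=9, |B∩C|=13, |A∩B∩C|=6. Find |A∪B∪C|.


|A∪B∪C| = 35+69+51-18-9-13+6 = 121

|A∪B∪C| = 121


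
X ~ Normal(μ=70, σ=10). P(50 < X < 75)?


z₁=(50-70)/10=-2.0, z₂=(75-70)/10=0.5
P = Φ(0.5) - Φ(-2.0) = 0.691462 - 0.022750 = 0.668712 ≈ 0.6687

P(50 < X < 75) ≈ 0.6687


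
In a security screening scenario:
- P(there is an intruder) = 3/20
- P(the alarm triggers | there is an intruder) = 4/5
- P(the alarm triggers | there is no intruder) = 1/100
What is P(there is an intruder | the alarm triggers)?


Using Bayes' theorem:
P(A|B) = P(B|A)·P(A) / P(B)

P(the alarm triggers) = 4/5 × 3/20 + 1/100 × 17/20
= 3/25 + 17/2000 = 257/2000

P(there is an intruder|the alarm triggers) = (3/25) / (257/2000) = 240/257

P(there is an intruder|the alarm triggers) = 240/257 ≈ 93.39%


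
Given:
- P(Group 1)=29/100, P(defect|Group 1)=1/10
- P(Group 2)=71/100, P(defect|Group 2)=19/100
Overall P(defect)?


P(B) = Σ P(B|Aᵢ)×P(Aᵢ)
  1/10×29/100 = 29/1000
  19/100×71/100 = 1349/10000
Sum = 1639/10000

P(defect) = 1639/10000 ≈ 16.39%


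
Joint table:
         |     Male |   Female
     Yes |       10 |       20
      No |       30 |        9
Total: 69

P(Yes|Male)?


P(Yes|Male) = 10/(10+30) = 10/40 = 1/4

P = 1/4 ≈ 25.00%


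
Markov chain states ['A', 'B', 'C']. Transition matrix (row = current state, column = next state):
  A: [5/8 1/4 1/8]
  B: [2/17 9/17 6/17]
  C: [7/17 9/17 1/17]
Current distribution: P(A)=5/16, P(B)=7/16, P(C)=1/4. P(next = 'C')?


P(next=C) = Σᵢ P(now=i)×P(i→C)
= 5/16×1/8 + 7/16×6/17 + 1/4×1/17
= 5/128 + 21/136 + 1/68 = 453/2176

P = 453/2176 ≈ 0.2082


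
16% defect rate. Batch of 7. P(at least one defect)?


P(all good) = (21/25)^7 = 1801088541/6103515625
P(≥1 defect) = 4302427084/6103515625

P = 4302427084/6103515625 ≈ 70.49%


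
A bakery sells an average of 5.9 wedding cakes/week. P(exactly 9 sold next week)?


Poisson(λ=5.9): P(X=9) = e^(-λ)×λ^k/k!
= e^(-5.9) × 5.9^9 / 9!
≈ 0.002739444819 × 8662995.81865 / 362880 ≈ 0.065398

P(X=9) ≈ 0.065398 ≈ 6.54%


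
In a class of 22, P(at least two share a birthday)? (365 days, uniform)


P(all different) = Π(365-i)/365 for i=0..21
= 0.524305
P(match) = 1 - 0.524305 = 0.475695

P ≈ 0.4757 ≈ 47.57%


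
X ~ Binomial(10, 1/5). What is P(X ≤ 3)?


P(X ≤ 3) = Σ P(X=i) for i=0..3
P(X=0) = 1048576/9765625
P(X=1) = 524288/1953125
P(X=2) = 589824/1953125
P(X=3) = 393216/1953125
Sum = 8585216/9765625

P(X ≤ 3) = 8585216/9765625 ≈ 87.91%


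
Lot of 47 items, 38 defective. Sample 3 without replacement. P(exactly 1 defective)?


Hypergeometric: C(38,1)×C(9,2)/C(47,3)
= 38×36/16215 = 456/5405

P(X=1) = 456/5405 ≈ 8.44%


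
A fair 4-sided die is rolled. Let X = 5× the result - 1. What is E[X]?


E[die] = (1+4)/2 = 5/2
E[X] = 5×5/2 - 1 = 23/2

E[X] = 23/2


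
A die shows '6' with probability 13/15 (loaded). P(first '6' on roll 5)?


Geometric: P(X=5) = (1-p)^(k-1)×p = (2/15)^4×13/15 = 208/759375

P(X=5) = 208/759375 ≈ 0.03%


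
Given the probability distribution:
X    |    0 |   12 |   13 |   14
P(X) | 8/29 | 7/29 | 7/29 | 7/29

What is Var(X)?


E[X] = 273/29
E[X²] = 3563/29
Var(X) = E[X²] - (E[X])² = 3563/29 - 74529/841 = 28798/841

Var(X) = 28798/841 ≈ 34.2426


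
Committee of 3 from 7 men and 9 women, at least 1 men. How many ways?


Count by #men:
  1M,2W: C(7,1)×C(9,2)=252
  2M,1W: C(7,2)×C(9,1)=189
  3M,0W: C(7,3)×C(9,0)=35
Total = 476

476


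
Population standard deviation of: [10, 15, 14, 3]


Mean = 42/4 = 21/2
  (10-21/2)²=1/4
  (15-21/2)²=81/4
  (14-21/2)²=49/4
  (3-21/2)²=225/4
Σ(x-μ)² = 89
σ² = 89/4

σ = √(89/4) ≈ 4.7170


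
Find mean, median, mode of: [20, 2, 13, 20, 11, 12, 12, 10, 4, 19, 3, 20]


Sorted: [2, 3, 4, 10, 11, 12, 12, 13, 19, 20, 20, 20]
Mean = 146/12 = 73/6
Median = 12
Freq: {20: 3, 2: 1, 13: 1, 11: 1, 12: 2, 10: 1, 4: 1, 19: 1, 3: 1}
Mode: [20]

Mean=73/6, Median=12, Mode=20


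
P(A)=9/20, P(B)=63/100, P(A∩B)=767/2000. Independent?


P(A)×P(B) = 567/2000
P(A∩B) = 767/2000
Not equal → NOT independent

No, not independent


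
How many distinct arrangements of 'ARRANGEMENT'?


Letters: 11, freq: {'A': 2, 'R': 2, 'N': 2, 'G': 1, 'E': 2, 'M': 1, 'T': 1}
11!/(2!×2!×2!×1!×2!×1!×1!) = 39916800/16 = 2494800

2494800


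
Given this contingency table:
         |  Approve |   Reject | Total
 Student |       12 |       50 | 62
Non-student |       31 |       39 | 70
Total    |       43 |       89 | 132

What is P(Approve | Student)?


P(Approve | Student) = 12/(12+50) = 12/62 = 6/31

P(Approve|Student) = 6/31 ≈ 19.35%


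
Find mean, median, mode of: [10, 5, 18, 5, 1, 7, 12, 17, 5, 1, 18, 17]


Sorted: [1, 1, 5, 5, 5, 7, 10, 12, 17, 17, 18, 18]
Mean = 116/12 = 29/3
Median = 17/2
Freq: {10: 1, 5: 3, 18: 2, 1: 2, 7: 1, 12: 1, 17: 2}
Mode: [5]

Mean=29/3, Median=17/2, Mode=5


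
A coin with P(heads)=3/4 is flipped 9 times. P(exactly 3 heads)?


Binomial: P(X=3) = C(9,3)×p^3×(1-p)^6
= 84 × 27/64 × 1/4096 = 567/65536

P(X=3) = 567/65536 ≈ 0.87%


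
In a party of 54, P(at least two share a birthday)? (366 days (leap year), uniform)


P(all different) = Π(366-i)/366 for i=0..53
= 0.016316
P(match) = 1 - 0.016316 = 0.983684

P ≈ 0.9837 ≈ 98.37%


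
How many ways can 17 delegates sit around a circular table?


Circular arrangements of 17 distinct objects: fix one position to break rotational symmetry.
(n-1)! = 16! = 20922789888000

20922789888000


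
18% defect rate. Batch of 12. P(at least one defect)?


P(all good) = (41/50)^12 = 22563490300366186081/244140625000000000000
P(≥1 defect) = 221577134699633813919/244140625000000000000

P = 221577134699633813919/244140625000000000000 ≈ 90.76%


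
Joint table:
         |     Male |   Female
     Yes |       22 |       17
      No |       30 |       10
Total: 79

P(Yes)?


P(Yes) = (22+17)/79 = 39/79

P(Yes) = 39/79 ≈ 49.37%


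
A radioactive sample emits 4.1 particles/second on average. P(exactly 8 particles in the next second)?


Poisson(λ=4.1): P(X=8) = e^(-λ)×λ^k/k!
= e^(-4.1) × 4.1^8 / 8!
≈ 0.0165726754 × 79849.2522912 / 40320 ≈ 0.032820

P(X=8) ≈ 0.032820 ≈ 3.28%


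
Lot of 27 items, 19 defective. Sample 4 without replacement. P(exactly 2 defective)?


Hypergeometric: C(19,2)×C(8,2)/C(27,4)
= 171×28/17550 = 266/975

P(X=2) = 266/975 ≈ 27.28%


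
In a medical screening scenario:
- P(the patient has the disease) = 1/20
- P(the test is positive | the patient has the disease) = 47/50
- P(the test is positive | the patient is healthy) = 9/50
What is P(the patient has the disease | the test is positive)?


Using Bayes' theorem:
P(A|B) = P(B|A)·P(A) / P(B)

P(the test is positive) = 47/50 × 1/20 + 9/50 × 19/20
= 47/1000 + 171/1000 = 109/500

P(the patient has the disease|the test is positive) = (47/1000) / (109/500) = 47/218

P(the patient has the disease|the test is positive) = 47/218 ≈ 21.56%


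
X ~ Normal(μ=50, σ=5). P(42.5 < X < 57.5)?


z₁=(42.5-50)/5=-1.5, z₂=(57.5-50)/5=1.5
P = Φ(1.5) - Φ(-1.5) = 0.933193 - 0.066807 = 0.866386 ≈ 0.8664

P(42.5 < X < 57.5) ≈ 0.8664


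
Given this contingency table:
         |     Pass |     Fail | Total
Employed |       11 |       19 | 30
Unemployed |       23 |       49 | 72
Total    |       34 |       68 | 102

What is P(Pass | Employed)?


P(Pass | Employed) = 11/(11+19) = 11/30

P(Pass|Employed) = 11/30 ≈ 36.67%


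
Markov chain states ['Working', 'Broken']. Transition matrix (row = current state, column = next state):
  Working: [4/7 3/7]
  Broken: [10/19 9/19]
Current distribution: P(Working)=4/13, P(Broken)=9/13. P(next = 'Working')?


P(next=Working) = Σᵢ P(now=i)×P(i→Working)
= 4/13×4/7 + 9/13×10/19
= 16/91 + 90/247 = 934/1729

P = 934/1729 ≈ 0.5402


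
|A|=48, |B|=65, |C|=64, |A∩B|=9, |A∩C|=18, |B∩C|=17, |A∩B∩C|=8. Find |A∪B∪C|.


|A∪B∪C| = 48+65+64-9-18-17+8 = 141

|A∪B∪C| = 141


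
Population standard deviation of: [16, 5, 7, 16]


Mean = 44/4 = 11
  (16-11)²=25
  (5-11)²=36
  (7-11)²=16
  (16-11)²=25
Σ(x-μ)² = 102
σ² = 102/4 = 51/2

σ = √(51/2) ≈ 5.0498


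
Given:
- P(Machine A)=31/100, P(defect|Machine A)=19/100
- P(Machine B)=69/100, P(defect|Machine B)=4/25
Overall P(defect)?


P(B) = Σ P(B|Aᵢ)×P(Aᵢ)
  19/100×31/100 = 589/10000
  4/25×69/100 = 69/625
Sum = 1693/10000

P(defect) = 1693/10000 ≈ 16.93%


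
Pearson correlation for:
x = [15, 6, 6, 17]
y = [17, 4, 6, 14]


n=4, Σx=44, Σy=41, Σxy=553, Σx²=586, Σy²=537
r = (4×553 - 44×41)/√((4×586 - 44²)(4×537 - 41²))
= 408/√(408×467) = 408/√190536 ≈ 408/436.5043 ≈ 0.9347

r ≈ 0.9347


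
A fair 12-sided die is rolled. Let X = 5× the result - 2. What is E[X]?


E[die] = (1+12)/2 = 13/2
E[X] = 5×13/2 - 2 = 61/2

E[X] = 61/2


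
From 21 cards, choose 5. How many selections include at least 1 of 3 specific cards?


Complement: C(21,5) - C(18,5) = 20349 - 8568 = 11781

11781


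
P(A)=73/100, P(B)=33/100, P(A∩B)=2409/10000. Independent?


P(A)×P(B) = 2409/10000
P(A∩B) = 2409/10000
Equal ✓ → Independent

Yes, independent


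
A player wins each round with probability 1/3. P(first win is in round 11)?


Geometric: P(X=11) = (1-p)^(k-1)×p = (2/3)^10×1/3 = 1024/177147

P(X=11) = 1024/177147 ≈ 0.58%


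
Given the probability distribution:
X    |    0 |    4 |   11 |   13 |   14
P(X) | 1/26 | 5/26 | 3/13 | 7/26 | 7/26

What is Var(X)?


E[X] = 275/26
E[X²] = 3361/26
Var(X) = E[X²] - (E[X])² = 3361/26 - 75625/676 = 11761/676

Var(X) = 11761/676 ≈ 17.3979


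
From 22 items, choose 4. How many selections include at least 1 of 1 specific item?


Complement: C(22,4) - C(21,4) = 7315 - 5985 = 1330

1330


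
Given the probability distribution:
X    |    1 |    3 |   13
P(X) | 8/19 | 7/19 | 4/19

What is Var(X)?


E[X] = 81/19
E[X²] = 747/19
Var(X) = E[X²] - (E[X])² = 747/19 - 6561/361 = 7632/361

Var(X) = 7632/361 ≈ 21.1413


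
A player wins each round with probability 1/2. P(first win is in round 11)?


Geometric: P(X=11) = (1-p)^(k-1)×p = (1/2)^10×1/2 = 1/2048

P(X=11) = 1/2048 ≈ 0.05%


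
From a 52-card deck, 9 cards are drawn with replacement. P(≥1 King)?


P(not a King) = 48/52 = 12/13
P(none in 9 draws) = (12/13)^9 = 5159780352/10604499373
P(≥1 King) = 1 - 5159780352/10604499373 = 5444719021/10604499373

P = 5444719021/10604499373 ≈ 51.34%


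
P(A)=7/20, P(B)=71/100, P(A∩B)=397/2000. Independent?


P(A)×P(B) = 497/2000
P(A∩B) = 397/2000
Not equal → NOT independent

No, not independent


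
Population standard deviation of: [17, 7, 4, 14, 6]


Mean = 48/5
  (17-48/5)²=1369/25
  (7-48/5)²=169/25
  (4-48/5)²=784/25
  (14-48/5)²=484/25
  (6-48/5)²=324/25
Σ(x-μ)² = 626/5
σ² = (626/5)/5 = 626/25

σ = √(626/25) ≈ 5.0040


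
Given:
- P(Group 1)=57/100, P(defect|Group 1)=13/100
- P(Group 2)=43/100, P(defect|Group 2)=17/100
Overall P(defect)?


P(B) = Σ P(B|Aᵢ)×P(Aᵢ)
  13/100×57/100 = 741/10000
  17/100×43/100 = 731/10000
Sum = 92/625

P(defect) = 92/625 ≈ 14.72%


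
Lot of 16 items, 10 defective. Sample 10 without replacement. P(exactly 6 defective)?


Hypergeometric: C(10,6)×C(6,4)/C(16,10)
= 210×15/8008 = 225/572

P(X=6) = 225/572 ≈ 39.34%


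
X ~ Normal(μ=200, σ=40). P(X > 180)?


z = (180-200)/40 = -0.5
P(X > 180) = 1 - P(Z ≤ -0.5) = 1 - 0.3085 = 0.6915

P(X > 180) ≈ 0.6915


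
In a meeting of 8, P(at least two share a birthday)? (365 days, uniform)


P(all different) = Π(365-i)/365 for i=0..7
= 0.925665
P(match) = 1 - 0.925665 = 0.074335

P ≈ 0.0743 ≈ 7.43%


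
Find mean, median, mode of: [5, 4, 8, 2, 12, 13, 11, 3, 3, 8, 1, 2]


Sorted: [1, 2, 2, 3, 3, 4, 5, 8, 8, 11, 12, 13]
Mean = 72/12 = 6
Median = 9/2
Freq: {5: 1, 4: 1, 8: 2, 2: 2, 12: 1, 13: 1, 11: 1, 3: 2, 1: 1}
Mode: [2, 3, 8]

Mean=6, Median=9/2, Mode=[2, 3, 8]


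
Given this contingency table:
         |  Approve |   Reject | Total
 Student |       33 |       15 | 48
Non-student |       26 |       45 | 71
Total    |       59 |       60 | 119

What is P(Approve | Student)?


P(Approve | Student) = 33/(33+15) = 33/48 = 11/16

P(Approve|Student) = 11/16 ≈ 68.75%


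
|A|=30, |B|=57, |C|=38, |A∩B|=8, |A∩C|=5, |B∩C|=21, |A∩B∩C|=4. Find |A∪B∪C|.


|A∪B∪C| = 30+57+38-8-5-21+4 = 95

|A∪B∪C| = 95


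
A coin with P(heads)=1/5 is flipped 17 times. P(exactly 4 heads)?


Binomial: P(X=4) = C(17,4)×p^4×(1-p)^13
= 2380 × 1/625 × 67108864/1220703125 = 31943819264/152587890625

P(X=4) = 31943819264/152587890625 ≈ 20.93%


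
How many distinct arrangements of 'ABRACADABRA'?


Letters: 11, freq: {'A': 5, 'B': 2, 'R': 2, 'C': 1, 'D': 1}
11!/(5!×2!×2!×1!×1!) = 39916800/480 = 83160

83160


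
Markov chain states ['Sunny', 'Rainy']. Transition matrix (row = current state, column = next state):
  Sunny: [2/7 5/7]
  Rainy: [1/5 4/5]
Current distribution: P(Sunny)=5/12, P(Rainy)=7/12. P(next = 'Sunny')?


P(next=Sunny) = Σᵢ P(now=i)×P(i→Sunny)
= 5/12×2/7 + 7/12×1/5
= 5/42 + 7/60 = 33/140

P = 33/140 ≈ 0.2357


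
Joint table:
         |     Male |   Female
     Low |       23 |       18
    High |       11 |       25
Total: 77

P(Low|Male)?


P(Low|Male) = 23/(23+11) = 23/34

P = 23/34 ≈ 67.65%


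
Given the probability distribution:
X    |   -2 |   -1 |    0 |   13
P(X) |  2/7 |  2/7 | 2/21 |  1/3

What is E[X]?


E[X] = Σ x·P(X=x)
= (-2)×(2/7) + (-1)×(2/7) + (0)×(2/21) + (13)×(1/3)
= 73/21

E[X] = 73/21


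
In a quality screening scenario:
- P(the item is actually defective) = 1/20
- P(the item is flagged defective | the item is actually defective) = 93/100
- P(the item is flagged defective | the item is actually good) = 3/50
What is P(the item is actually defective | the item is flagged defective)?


Using Bayes' theorem:
P(A|B) = P(B|A)·P(A) / P(B)

P(the item is flagged defective) = 93/100 × 1/20 + 3/50 × 19/20
= 93/2000 + 57/1000 = 207/2000

P(the item is actually defective|the item is flagged defective) = (93/2000) / (207/2000) = 31/69

P(the item is actually defective|the item is flagged defective) = 31/69 ≈ 44.93%


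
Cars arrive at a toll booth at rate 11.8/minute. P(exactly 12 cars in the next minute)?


Poisson(λ=11.8): P(X=12) = e^(-λ)×λ^k/k!
= e^(-11.8) × 11.8^12 / 12!
≈ 7.504557915e-06 × 7.28759262511e+12 / 479001600 ≈ 0.114175

P(X=12) ≈ 0.114175 ≈ 11.42%


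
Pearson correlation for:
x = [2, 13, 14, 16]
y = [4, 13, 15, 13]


n=4, Σx=45, Σy=45, Σxy=595, Σx²=625, Σy²=579
r = (4×595 - 45×45)/√((4×625 - 45²)(4×579 - 45²))
= 355/√(475×291) = 355/√138225 ≈ 355/371.7862 ≈ 0.9548

r ≈ 0.9548


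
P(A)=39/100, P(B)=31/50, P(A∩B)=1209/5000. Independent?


P(A)×P(B) = 1209/5000
P(A∩B) = 1209/5000
Equal ✓ → Independent

Yes, independent


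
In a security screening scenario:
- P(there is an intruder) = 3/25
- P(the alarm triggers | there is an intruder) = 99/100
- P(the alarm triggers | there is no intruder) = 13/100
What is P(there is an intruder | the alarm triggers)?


Using Bayes' theorem:
P(A|B) = P(B|A)·P(A) / P(B)

P(the alarm triggers) = 99/100 × 3/25 + 13/100 × 22/25
= 297/2500 + 143/1250 = 583/2500

P(there is an intruder|the alarm triggers) = (297/2500) / (583/2500) = 27/53

P(there is an intruder|the alarm triggers) = 27/53 ≈ 50.94%


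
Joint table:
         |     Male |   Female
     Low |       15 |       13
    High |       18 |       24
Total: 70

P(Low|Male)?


P(Low|Male) = 15/(15+18) = 15/33 = 5/11

P = 5/11 ≈ 45.45%


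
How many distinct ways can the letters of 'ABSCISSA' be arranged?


Letters: 8, freq: {'A': 2, 'B': 1, 'S': 3, 'C': 1, 'I': 1}
8!/(2!×1!×3!×1!×1!) = 40320/12 = 3360

3360


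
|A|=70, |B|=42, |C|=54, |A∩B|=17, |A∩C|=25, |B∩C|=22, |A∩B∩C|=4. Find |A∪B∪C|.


|A∪B∪C| = 70+42+54-17-25-22+4 = 106

|A∪B∪C| = 106


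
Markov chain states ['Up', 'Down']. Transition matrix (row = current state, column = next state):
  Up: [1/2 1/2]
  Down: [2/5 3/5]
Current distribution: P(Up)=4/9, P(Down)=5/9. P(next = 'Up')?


P(next=Up) = Σᵢ P(now=i)×P(i→Up)
= 4/9×1/2 + 5/9×2/5
= 2/9 + 2/9 = 4/9

P = 4/9 ≈ 0.4444


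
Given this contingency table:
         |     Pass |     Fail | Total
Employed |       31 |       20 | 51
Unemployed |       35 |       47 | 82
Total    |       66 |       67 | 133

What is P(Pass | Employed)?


P(Pass | Employed) = 31/(31+20) = 31/51

P(Pass|Employed) = 31/51 ≈ 60.78%


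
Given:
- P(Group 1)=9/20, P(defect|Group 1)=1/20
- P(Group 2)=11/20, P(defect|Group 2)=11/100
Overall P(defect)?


P(B) = Σ P(B|Aᵢ)×P(Aᵢ)
  1/20×9/20 = 9/400
  11/100×11/20 = 121/2000
Sum = 83/1000

P(defect) = 83/1000 ≈ 8.30%


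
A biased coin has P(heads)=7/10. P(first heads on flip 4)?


Geometric: P(X=4) = (1-p)^(k-1)×p = (3/10)^3×7/10 = 189/10000

P(X=4) = 189/10000 ≈ 1.89%


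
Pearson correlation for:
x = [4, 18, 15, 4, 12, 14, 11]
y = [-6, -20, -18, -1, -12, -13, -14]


n=7, Σx=78, Σy=-84, Σxy=-1138, Σx²=1042, Σy²=1270
r = (7×(-1138) - 78×(-84))/√((7×1042 - 78²)(7×1270 - (-84)²))
= -1414/√(1210×1834) = -1414/√2219140 ≈ -1414/1489.6778 ≈ -0.9492

r ≈ -0.9492


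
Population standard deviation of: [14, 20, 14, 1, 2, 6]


Mean = 57/6 = 19/2
  (14-19/2)²=81/4
  (20-19/2)²=441/4
  (14-19/2)²=81/4
  (1-19/2)²=289/4
  (2-19/2)²=225/4
  (6-19/2)²=49/4
Σ(x-μ)² = 583/2
σ² = (583/2)/6 = 583/12

σ = √(583/12) ≈ 6.9702


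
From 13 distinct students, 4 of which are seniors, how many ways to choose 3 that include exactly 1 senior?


Choose 1 of the 4 seniors and 2 of the other 9 students:
C(4,1)×C(9,2) = 4×36 = 144

144


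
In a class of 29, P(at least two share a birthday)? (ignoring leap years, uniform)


P(all different) = Π(365-i)/365 for i=0..28
= 0.319031
P(match) = 1 - 0.319031 = 0.680969

P ≈ 0.6810 ≈ 68.10%


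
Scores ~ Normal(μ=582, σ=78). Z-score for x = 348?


z = (x - μ)/σ = (348 - 582)/78 = -3.0

z = -3.0


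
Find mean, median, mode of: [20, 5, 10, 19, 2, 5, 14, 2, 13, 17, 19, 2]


Sorted: [2, 2, 2, 5, 5, 10, 13, 14, 17, 19, 19, 20]
Mean = 128/12 = 32/3
Median = 23/2
Freq: {20: 1, 5: 2, 10: 1, 19: 2, 2: 3, 14: 1, 13: 1, 17: 1}
Mode: [2]

Mean=32/3, Median=23/2, Mode=2


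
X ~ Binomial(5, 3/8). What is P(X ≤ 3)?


P(X ≤ 3) = Σ P(X=i) for i=0..3
P(X=0) = 3125/32768
P(X=1) = 9375/32768
P(X=2) = 5625/16384
P(X=3) = 3375/16384
Sum = 7625/8192

P(X ≤ 3) = 7625/8192 ≈ 93.08%


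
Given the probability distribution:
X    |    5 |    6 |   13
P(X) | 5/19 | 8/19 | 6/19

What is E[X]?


E[X] = Σ x·P(X=x)
= (5)×(5/19) + (6)×(8/19) + (13)×(6/19)
= 151/19

E[X] = 151/19


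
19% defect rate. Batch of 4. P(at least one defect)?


P(all good) = (81/100)^4 = 43046721/100000000
P(≥1 defect) = 56953279/100000000

P = 56953279/100000000 ≈ 56.95%


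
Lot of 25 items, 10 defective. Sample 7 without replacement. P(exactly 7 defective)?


Hypergeometric: C(10,7)×C(15,0)/C(25,7)
= 120×1/480700 = 6/24035

P(X=7) = 6/24035 ≈ 0.02%


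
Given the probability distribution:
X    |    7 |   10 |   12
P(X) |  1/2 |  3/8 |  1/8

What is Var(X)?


E[X] = 35/4
E[X²] = 80
Var(X) = E[X²] - (E[X])² = 80 - 1225/16 = 55/16

Var(X) = 55/16 ≈ 3.4375


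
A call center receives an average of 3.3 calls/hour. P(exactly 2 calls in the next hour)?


Poisson(λ=3.3): P(X=2) = e^(-λ)×λ^k/k!
= e^(-3.3) × 3.3^2 / 2!
≈ 0.0368831674 × 10.89 / 2 ≈ 0.200829

P(X=2) ≈ 0.200829 ≈ 20.08%


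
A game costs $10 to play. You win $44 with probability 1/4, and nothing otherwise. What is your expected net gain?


E[gain] = (44-10)×1/4 + (-10)×3/4
= 17/2 - 15/2 = 1

Expected net gain = $1 ≈ $1.00


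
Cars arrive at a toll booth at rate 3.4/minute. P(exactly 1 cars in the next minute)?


Poisson(λ=3.4): P(X=1) = e^(-λ)×λ^k/k!
= e^(-3.4) × 3.4^1 / 1!
≈ 0.03337326996 × 3.4 / 1 ≈ 0.113469

P(X=1) ≈ 0.113469 ≈ 11.35%


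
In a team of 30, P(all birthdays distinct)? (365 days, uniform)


P(all different) = Π(365-i)/365 for i=0..29
= (365/365)×(364/365)×...×(336/365)
= 0.293684

P ≈ 0.2937 ≈ 29.37%


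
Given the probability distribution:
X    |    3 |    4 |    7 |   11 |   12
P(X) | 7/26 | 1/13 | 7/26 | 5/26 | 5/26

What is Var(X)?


E[X] = 193/26
E[X²] = 1763/26
Var(X) = E[X²] - (E[X])² = 1763/26 - 37249/676 = 8589/676

Var(X) = 8589/676 ≈ 12.7056


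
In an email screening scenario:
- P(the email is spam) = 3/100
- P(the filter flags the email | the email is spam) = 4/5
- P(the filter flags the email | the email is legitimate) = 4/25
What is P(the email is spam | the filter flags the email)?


Using Bayes' theorem:
P(A|B) = P(B|A)·P(A) / P(B)

P(the filter flags the email) = 4/5 × 3/100 + 4/25 × 97/100
= 3/125 + 97/625 = 112/625

P(the email is spam|the filter flags the email) = (3/125) / (112/625) = 15/112

P(the email is spam|the filter flags the email) = 15/112 ≈ 13.39%


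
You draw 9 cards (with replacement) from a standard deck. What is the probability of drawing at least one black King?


P(not a black King) = 50/52 = 25/26
P(none in 9 draws) = (25/26)^9 = 3814697265625/5429503678976
P(≥1 black King) = 1 - 3814697265625/5429503678976 = 1614806413351/5429503678976

P = 1614806413351/5429503678976 ≈ 29.74%


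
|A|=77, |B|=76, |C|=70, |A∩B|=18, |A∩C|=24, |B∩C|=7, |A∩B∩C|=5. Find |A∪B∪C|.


|A∪B∪C| = 77+76+70-18-24-7+5 = 179

|A∪B∪C| = 179


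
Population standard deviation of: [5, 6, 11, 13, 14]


Mean = 49/5
  (5-49/5)²=576/25
  (6-49/5)²=361/25
  (11-49/5)²=36/25
  (13-49/5)²=256/25
  (14-49/5)²=441/25
Σ(x-μ)² = 334/5
σ² = (334/5)/5 = 334/25

σ = √(334/25) ≈ 3.6551


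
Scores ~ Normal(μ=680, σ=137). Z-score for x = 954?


z = (x - μ)/σ = (954 - 680)/137 = 2.0

z = 2.0


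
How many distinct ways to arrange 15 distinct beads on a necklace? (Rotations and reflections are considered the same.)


Free circular arrangements: rotations and reflections both identified.
(n-1)!/2 = 14!/2 = 87178291200/2 = 43589145600

43589145600


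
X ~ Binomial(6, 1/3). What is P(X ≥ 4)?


P(X ≥ 4) = Σ P(X=i) for i=4..6
P(X=4) = 20/243
P(X=5) = 4/243
P(X=6) = 1/729
Sum = 73/729

P(X ≥ 4) = 73/729 ≈ 10.01%


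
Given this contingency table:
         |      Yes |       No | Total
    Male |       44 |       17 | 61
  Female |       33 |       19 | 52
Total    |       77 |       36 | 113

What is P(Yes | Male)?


P(Yes | Male) = 44/(44+17) = 44/61

P(Yes|Male) = 44/61 ≈ 72.13%


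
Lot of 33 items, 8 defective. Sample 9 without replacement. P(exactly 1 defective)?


Hypergeometric: C(8,1)×C(25,8)/C(33,9)
= 8×1081575/38567100 = 2622/11687

P(X=1) = 2622/11687 ≈ 22.44%


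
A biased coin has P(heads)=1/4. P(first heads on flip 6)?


Geometric: P(X=6) = (1-p)^(k-1)×p = (3/4)^5×1/4 = 243/4096

P(X=6) = 243/4096 ≈ 5.93%


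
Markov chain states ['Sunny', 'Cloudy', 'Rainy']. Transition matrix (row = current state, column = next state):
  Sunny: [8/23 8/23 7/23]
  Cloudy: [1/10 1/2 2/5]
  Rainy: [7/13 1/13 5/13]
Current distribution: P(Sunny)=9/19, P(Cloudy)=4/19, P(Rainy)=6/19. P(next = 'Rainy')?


P(next=Rainy) = Σᵢ P(now=i)×P(i→Rainy)
= 9/19×7/23 + 4/19×2/5 + 6/19×5/13
= 63/437 + 8/95 + 30/247 = 523/1495

P = 523/1495 ≈ 0.3498


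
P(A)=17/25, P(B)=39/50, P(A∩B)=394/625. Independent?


P(A)×P(B) = 663/1250
P(A∩B) = 394/625
Not equal → NOT independent

No, not independent


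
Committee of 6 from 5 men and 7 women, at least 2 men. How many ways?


Count by #men:
  2M,4W: C(5,2)×C(7,4)=350
  3M,3W: C(5,3)×C(7,3)=350
  4M,2W: C(5,4)×C(7,2)=105
  5M,1W: C(5,5)×C(7,1)=7
Total = 812

812


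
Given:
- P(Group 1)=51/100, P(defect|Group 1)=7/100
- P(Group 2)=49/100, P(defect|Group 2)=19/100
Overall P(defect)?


P(B) = Σ P(B|Aᵢ)×P(Aᵢ)
  7/100×51/100 = 357/10000
  19/100×49/100 = 931/10000
Sum = 161/1250

P(defect) = 161/1250 ≈ 12.88%


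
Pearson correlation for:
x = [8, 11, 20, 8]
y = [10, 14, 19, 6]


n=4, Σx=47, Σy=49, Σxy=662, Σx²=649, Σy²=693
r = (4×662 - 47×49)/√((4×649 - 47²)(4×693 - 49²))
= 345/√(387×371) = 345/√143577 ≈ 345/378.9156 ≈ 0.9105

r ≈ 0.9105


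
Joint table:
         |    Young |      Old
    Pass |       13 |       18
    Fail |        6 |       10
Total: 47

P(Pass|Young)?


P(Pass|Young) = 13/(13+6) = 13/19

P = 13/19 ≈ 68.42%


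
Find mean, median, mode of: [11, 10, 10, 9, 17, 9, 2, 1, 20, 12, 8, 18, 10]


Sorted: [1, 2, 8, 9, 9, 10, 10, 10, 11, 12, 17, 18, 20]
Mean = 137/13
Median = 10
Freq: {11: 1, 10: 3, 9: 2, 17: 1, 2: 1, 1: 1, 20: 1, 12: 1, 8: 1, 18: 1}
Mode: [10]

Mean=137/13, Median=10, Mode=10


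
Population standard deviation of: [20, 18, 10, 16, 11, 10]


Mean = 85/6
  (20-85/6)²=1225/36
  (18-85/6)²=529/36
  (10-85/6)²=625/36
  (16-85/6)²=121/36
  (11-85/6)²=361/36
  (10-85/6)²=625/36
Σ(x-μ)² = 581/6
σ² = (581/6)/6 = 581/36

σ = √(581/36) ≈ 4.0173


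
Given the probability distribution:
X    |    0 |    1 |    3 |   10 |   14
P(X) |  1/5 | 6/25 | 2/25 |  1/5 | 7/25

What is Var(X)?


E[X] = 32/5
E[X²] = 1896/25
Var(X) = E[X²] - (E[X])² = 1896/25 - 1024/25 = 872/25

Var(X) = 872/25 ≈ 34.8800


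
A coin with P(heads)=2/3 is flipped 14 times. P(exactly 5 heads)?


Binomial: P(X=5) = C(14,5)×p^5×(1-p)^9
= 2002 × 32/243 × 1/19683 = 64064/4782969

P(X=5) = 64064/4782969 ≈ 1.34%


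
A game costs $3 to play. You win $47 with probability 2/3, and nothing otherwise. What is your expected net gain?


E[gain] = (47-3)×2/3 + (-3)×1/3
= 88/3 - 1 = 85/3

Expected net gain = $85/3 ≈ $28.33


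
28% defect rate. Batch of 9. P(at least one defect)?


P(all good) = (18/25)^9 = 198359290368/3814697265625
P(≥1 defect) = 3616337975257/3814697265625

P = 3616337975257/3814697265625 ≈ 94.80%


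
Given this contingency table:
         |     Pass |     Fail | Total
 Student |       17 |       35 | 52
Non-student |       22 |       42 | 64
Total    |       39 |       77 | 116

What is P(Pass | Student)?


P(Pass | Student) = 17/(17+35) = 17/52

P(Pass|Student) = 17/52 ≈ 32.69%


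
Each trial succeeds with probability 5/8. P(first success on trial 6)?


Geometric: P(X=6) = (1-p)^(k-1)×p = (3/8)^5×5/8 = 1215/262144

P(X=6) = 1215/262144 ≈ 0.46%


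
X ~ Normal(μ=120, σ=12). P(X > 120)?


z = (120-120)/12 = 0.0
P(X > 120) = 1 - P(Z ≤ 0.0) = 1 - 0.5000 = 0.5000

P(X > 120) ≈ 0.5000


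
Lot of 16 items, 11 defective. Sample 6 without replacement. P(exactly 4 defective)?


Hypergeometric: C(11,4)×C(5,2)/C(16,6)
= 330×10/8008 = 75/182

P(X=4) = 75/182 ≈ 41.21%


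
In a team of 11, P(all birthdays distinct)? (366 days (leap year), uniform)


P(all different) = Π(366-i)/366 for i=0..10
= (366/366)×(365/366)×...×(356/366)
= 0.859219

P ≈ 0.8592 ≈ 85.92%


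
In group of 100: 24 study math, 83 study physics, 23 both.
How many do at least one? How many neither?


|A∪B| = 24+83-23 = 84
Neither = 100-84 = 16

At least one: 84; Neither: 16


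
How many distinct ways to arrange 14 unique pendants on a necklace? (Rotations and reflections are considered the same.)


Free circular arrangements: rotations and reflections both identified.
(n-1)!/2 = 13!/2 = 6227020800/2 = 3113510400

3113510400


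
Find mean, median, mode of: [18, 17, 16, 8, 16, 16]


Sorted: [8, 16, 16, 16, 17, 18]
Mean = 91/6
Median = 16
Freq: {18: 1, 17: 1, 16: 3, 8: 1}
Mode: [16]

Mean=91/6, Median=16, Mode=16


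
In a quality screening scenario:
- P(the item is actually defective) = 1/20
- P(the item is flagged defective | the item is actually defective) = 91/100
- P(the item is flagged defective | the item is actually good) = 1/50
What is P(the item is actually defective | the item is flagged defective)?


Using Bayes' theorem:
P(A|B) = P(B|A)·P(A) / P(B)

P(the item is flagged defective) = 91/100 × 1/20 + 1/50 × 19/20
= 91/2000 + 19/1000 = 129/2000

P(the item is actually defective|the item is flagged defective) = (91/2000) / (129/2000) = 91/129

P(the item is actually defective|the item is flagged defective) = 91/129 ≈ 70.54%


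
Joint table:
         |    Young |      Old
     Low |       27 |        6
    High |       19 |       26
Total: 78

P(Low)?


P(Low) = (27+6)/78 = 33/78 = 11/26

P(Low) = 11/26 ≈ 42.31%


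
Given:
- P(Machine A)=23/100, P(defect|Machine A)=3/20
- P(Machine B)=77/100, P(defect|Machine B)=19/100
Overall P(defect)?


P(B) = Σ P(B|Aᵢ)×P(Aᵢ)
  3/20×23/100 = 69/2000
  19/100×77/100 = 1463/10000
Sum = 113/625

P(defect) = 113/625 ≈ 18.08%


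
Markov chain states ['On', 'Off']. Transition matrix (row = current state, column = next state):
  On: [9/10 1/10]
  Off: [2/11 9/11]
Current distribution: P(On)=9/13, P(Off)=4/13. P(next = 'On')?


P(next=On) = Σᵢ P(now=i)×P(i→On)
= 9/13×9/10 + 4/13×2/11
= 81/130 + 8/143 = 971/1430

P = 971/1430 ≈ 0.6790


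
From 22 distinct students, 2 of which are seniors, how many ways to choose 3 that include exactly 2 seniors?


Choose 2 of the 2 seniors and 1 of the other 20 students:
C(2,2)×C(20,1) = 1×20 = 20

20


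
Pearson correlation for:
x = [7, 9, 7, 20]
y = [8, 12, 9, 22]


n=4, Σx=43, Σy=51, Σxy=667, Σx²=579, Σy²=773
r = (4×667 - 43×51)/√((4×579 - 43²)(4×773 - 51²))
= 475/√(467×491) = 475/√229297 ≈ 475/478.8497 ≈ 0.9920

r ≈ 0.9920


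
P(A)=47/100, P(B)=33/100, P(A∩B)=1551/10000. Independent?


P(A)×P(B) = 1551/10000
P(A∩B) = 1551/10000
Equal ✓ → Independent

Yes, independent


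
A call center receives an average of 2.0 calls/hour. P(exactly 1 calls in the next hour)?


Poisson(λ=2.0): P(X=1) = e^(-λ)×λ^k/k!
= e^(-2.0) × 2.0^1 / 1!
≈ 0.1353352832 × 2 / 1 ≈ 0.270671

P(X=1) ≈ 0.270671 ≈ 27.07%


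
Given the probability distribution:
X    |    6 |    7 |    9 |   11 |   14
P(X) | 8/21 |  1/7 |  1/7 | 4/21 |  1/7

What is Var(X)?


E[X] = 26/3
E[X²] = 250/3
Var(X) = E[X²] - (E[X])² = 250/3 - 676/9 = 74/9

Var(X) = 74/9 ≈ 8.2222


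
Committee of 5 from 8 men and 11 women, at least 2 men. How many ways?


Count by #men:
  2M,3W: C(8,2)×C(11,3)=4620
  3M,2W: C(8,3)×C(11,2)=3080
  4M,1W: C(8,4)×C(11,1)=770
  5M,0W: C(8,5)×C(11,0)=56
Total = 8526

8526


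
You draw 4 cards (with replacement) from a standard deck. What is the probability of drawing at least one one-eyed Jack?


P(not a one-eyed Jack) = 50/52 = 25/26
P(none in 4 draws) = (25/26)^4 = 390625/456976
P(≥1 one-eyed Jack) = 1 - 390625/456976 = 66351/456976

P = 66351/456976 ≈ 14.52%


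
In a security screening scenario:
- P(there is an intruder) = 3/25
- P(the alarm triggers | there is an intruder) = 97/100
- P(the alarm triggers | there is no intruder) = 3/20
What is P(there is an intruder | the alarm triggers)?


Using Bayes' theorem:
P(A|B) = P(B|A)·P(A) / P(B)

P(the alarm triggers) = 97/100 × 3/25 + 3/20 × 22/25
= 291/2500 + 33/250 = 621/2500

P(there is an intruder|the alarm triggers) = (291/2500) / (621/2500) = 97/207

P(there is an intruder|the alarm triggers) = 97/207 ≈ 46.86%


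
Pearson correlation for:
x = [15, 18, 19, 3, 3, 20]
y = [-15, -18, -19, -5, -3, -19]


n=6, Σx=78, Σy=-79, Σxy=-1314, Σx²=1328, Σy²=1305
r = (6×(-1314) - 78×(-79))/√((6×1328 - 78²)(6×1305 - (-79)²))
= -1722/√(1884×1589) = -1722/√2993676 ≈ -1722/1730.2243 ≈ -0.9952

r ≈ -0.9952
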